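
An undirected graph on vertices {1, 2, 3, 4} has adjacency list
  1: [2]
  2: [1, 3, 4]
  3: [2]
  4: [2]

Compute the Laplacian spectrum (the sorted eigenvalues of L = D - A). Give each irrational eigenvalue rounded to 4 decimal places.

With the vertex order [1, 2, 3, 4], the degrees are [1, 3, 1, 1], giving D = diag(1, 3, 1, 1) and L = D - A. Since every row of L sums to 0, the all-ones vector is in the kernel and 0 is an eigenvalue.

[0, 1, 1, 4]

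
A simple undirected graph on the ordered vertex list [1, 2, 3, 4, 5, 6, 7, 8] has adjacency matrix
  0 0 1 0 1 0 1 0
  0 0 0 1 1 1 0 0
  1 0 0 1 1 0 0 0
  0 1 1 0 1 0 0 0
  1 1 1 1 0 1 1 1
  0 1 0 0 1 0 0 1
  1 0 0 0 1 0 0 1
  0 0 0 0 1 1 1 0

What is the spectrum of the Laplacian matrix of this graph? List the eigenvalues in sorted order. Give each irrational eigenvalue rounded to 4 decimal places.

[0, 1.7530, 1.7530, 3.4450, 3.4450, 4.8019, 4.8019, 8]

Each diagonal entry of L is the vertex degree and each off-diagonal entry is -1 where an edge is present, 0 otherwise; in the order [1, 2, 3, 4, 5, 6, 7, 8] the diagonal is [3, 3, 3, 3, 7, 3, 3, 3]. Since every row of L sums to 0, the all-ones vector is in the kernel and 0 is an eigenvalue. There is one zero in the spectrum, matching the 1 component.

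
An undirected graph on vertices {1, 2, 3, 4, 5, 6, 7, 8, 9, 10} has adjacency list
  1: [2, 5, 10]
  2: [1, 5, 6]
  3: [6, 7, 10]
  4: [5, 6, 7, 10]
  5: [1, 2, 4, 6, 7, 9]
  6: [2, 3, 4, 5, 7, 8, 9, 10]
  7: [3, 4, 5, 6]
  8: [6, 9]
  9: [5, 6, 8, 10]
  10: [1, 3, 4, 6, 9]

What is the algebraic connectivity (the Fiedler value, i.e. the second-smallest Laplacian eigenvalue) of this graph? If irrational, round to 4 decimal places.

1.5972

Each diagonal entry of L is the vertex degree and each off-diagonal entry is -1 where an edge is present, 0 otherwise; in the order [1, 2, 3, 4, 5, 6, 7, 8, 9, 10] the diagonal is [3, 3, 3, 4, 6, 8, 4, 2, 4, 5]. Computing the eigenvalues of L and sorting gives [0, 1.5972, 1.9972, 3.2670, 3.5111, 4.0781, 4.7433, 6.2938, 7.4228, 9.0896]. The Fiedler value lambda_2 = 1.5972 is strictly positive, so the graph is connected. By the matrix-tree theorem the graph has (1/10) * product of the nonzero eigenvalues = 30056 spanning trees. The largest eigenvalue, 9.0896, is at most the vertex count 10.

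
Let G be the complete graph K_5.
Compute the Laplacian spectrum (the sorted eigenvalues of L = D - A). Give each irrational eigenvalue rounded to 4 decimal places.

[0, 5, 5, 5, 5]

The graph has 5 vertices and degree multiset [4, 4, 4, 4, 4]; D is the diagonal matrix of degrees and L = D - A. Since every row of L sums to 0, the all-ones vector is in the kernel and 0 is an eigenvalue. There is one zero in the spectrum, matching the 1 component.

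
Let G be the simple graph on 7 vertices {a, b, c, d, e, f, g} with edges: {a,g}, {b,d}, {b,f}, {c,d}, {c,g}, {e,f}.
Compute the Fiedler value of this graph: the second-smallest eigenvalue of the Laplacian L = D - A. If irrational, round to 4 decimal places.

0.1981

Reading degrees in the order [a, b, c, d, e, f, g] gives [1, 2, 2, 2, 1, 2, 2]; set D = diag(1, 2, 2, 2, 1, 2, 2) and form L = D - A. The smallest Laplacian eigenvalue is always 0. The next one, lambda_2 = 0.1981, measures how hard the graph is to disconnect: larger values mean better connectivity.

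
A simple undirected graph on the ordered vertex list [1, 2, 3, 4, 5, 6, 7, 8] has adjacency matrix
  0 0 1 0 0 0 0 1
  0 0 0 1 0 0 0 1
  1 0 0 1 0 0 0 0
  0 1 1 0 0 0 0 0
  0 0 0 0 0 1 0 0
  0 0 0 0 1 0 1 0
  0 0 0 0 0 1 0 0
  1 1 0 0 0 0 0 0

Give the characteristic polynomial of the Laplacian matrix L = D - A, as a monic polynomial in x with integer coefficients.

With the vertex order [1, 2, 3, 4, 5, 6, 7, 8], the degrees are [2, 2, 2, 2, 1, 2, 1, 2], giving D = diag(2, 2, 2, 2, 1, 2, 1, 2) and L = D - A. Computing det(xI - L) by cofactor expansion (or equivalently via sum-over-permutations) gives x^8 - 14x^7 + 78x^6 - 220x^5 + 330x^4 - 250x^3 + 75x^2. The coefficient of x^7 equals -trace(L) = -14, matching the sum of degrees. The largest eigenvalue, 3.6180, is at most the vertex count 8.

x^8 - 14x^7 + 78x^6 - 220x^5 + 330x^4 - 250x^3 + 75x^2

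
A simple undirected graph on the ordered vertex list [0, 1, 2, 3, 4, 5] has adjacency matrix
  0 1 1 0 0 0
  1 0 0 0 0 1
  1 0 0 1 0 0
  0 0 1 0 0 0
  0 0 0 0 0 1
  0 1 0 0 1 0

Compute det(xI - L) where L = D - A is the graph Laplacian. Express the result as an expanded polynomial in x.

x^6 - 10x^5 + 36x^4 - 56x^3 + 35x^2 - 6x

Reading degrees in the order [0, 1, 2, 3, 4, 5] gives [2, 2, 2, 1, 1, 2]; set D = diag(2, 2, 2, 1, 1, 2) and form L = D - A. L has integer entries, so p(x) = det(xI - L) has integer coefficients. Expanding the determinant yields x^6 - 10x^5 + 36x^4 - 56x^3 + 35x^2 - 6x. The coefficient of x^5 equals -trace(L) = -10, matching the sum of degrees. By the matrix-tree theorem the graph has (1/6) * product of the nonzero eigenvalues = 1 spanning tree. There is one zero in the spectrum, matching the 1 component.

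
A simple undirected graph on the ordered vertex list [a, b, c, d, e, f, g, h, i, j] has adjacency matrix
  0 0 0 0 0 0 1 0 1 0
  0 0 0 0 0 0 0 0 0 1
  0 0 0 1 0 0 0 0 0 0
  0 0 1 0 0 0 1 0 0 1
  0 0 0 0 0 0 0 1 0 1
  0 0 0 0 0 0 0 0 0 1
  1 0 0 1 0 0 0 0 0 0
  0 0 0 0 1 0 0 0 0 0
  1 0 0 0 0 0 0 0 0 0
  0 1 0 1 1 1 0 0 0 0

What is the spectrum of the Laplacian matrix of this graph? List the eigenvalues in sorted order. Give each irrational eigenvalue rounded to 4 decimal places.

Reading degrees in the order [a, b, c, d, e, f, g, h, i, j] gives [2, 1, 1, 3, 2, 1, 2, 1, 1, 4]; set D = diag(2, 1, 1, 3, 2, 1, 2, 1, 1, 4) and form L = D - A. The multiplicity of 0 as a Laplacian eigenvalue equals the number of connected components. The single zero eigenvalue shows the graph is connected. The eigenvalues sum to 18, which equals trace(L) = 2|E|. There is one zero in the spectrum, matching the 1 component.

[0, 0.1769, 0.4716, 0.6288, 1, 1.4112, 2.3497, 2.8697, 3.7491, 5.3430]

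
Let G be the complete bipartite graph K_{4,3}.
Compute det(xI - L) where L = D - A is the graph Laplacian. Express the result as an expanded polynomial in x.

The graph has 7 vertices and degree multiset [4, 4, 4, 3, 3, 3, 3]; D is the diagonal matrix of degrees and L = D - A. The eigenvalues of L are [0, 3, 3, 3, 4, 4, 7]; the characteristic polynomial is the product of (x - lambda_i), which multiplies out to x^7 - 24x^6 + 234x^5 - 1192x^4 + 3357x^3 - 4968x^2 + 3024x. The constant term is 0 because L is singular (the all-ones vector lies in its kernel). By the matrix-tree theorem the graph has (1/7) * product of the nonzero eigenvalues = 432 spanning trees.

x^7 - 24x^6 + 234x^5 - 1192x^4 + 3357x^3 - 4968x^2 + 3024x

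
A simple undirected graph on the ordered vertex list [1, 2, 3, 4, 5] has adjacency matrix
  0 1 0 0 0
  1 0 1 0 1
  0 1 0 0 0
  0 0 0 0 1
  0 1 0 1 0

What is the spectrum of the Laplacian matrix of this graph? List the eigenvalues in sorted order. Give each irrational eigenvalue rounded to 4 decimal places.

With the vertex order [1, 2, 3, 4, 5], the degrees are [1, 3, 1, 1, 2], giving D = diag(1, 3, 1, 1, 2) and L = D - A. Diagonalising L (or applying a numerical eigensolver to the 5x5 matrix) gives the spectrum above. The single zero eigenvalue shows the graph is connected.

[0, 0.5188, 1, 2.3111, 4.1701]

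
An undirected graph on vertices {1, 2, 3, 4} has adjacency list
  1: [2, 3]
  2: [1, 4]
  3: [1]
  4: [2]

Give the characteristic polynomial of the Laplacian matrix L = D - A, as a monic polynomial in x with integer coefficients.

x^4 - 6x^3 + 10x^2 - 4x

Each diagonal entry of L is the vertex degree and each off-diagonal entry is -1 where an edge is present, 0 otherwise; in the order [1, 2, 3, 4] the diagonal is [2, 2, 1, 1]. Computing det(xI - L) by cofactor expansion (or equivalently via sum-over-permutations) gives x^4 - 6x^3 + 10x^2 - 4x. Since p(0) = det(-L) = 0, x divides p(x). The largest eigenvalue, 3.4142, is at most the vertex count 4.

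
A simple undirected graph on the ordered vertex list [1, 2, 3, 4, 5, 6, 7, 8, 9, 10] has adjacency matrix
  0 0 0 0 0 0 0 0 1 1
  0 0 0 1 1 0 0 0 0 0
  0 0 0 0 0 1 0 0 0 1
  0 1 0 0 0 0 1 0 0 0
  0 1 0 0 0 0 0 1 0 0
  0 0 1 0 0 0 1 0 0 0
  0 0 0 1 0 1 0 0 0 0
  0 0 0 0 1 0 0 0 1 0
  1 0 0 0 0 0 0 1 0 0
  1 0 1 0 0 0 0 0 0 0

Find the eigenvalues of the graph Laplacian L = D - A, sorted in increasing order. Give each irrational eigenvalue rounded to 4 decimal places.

[0, 0.3820, 0.3820, 1.3820, 1.3820, 2.6180, 2.6180, 3.6180, 3.6180, 4]

Reading degrees in the order [1, 2, 3, 4, 5, 6, 7, 8, 9, 10] gives [2, 2, 2, 2, 2, 2, 2, 2, 2, 2]; set D = diag(2, 2, 2, 2, 2, 2, 2, 2, 2, 2) and form L = D - A. The multiplicity of 0 as a Laplacian eigenvalue equals the number of connected components. The single zero eigenvalue shows the graph is connected. The largest eigenvalue, 4, is at most the vertex count 10.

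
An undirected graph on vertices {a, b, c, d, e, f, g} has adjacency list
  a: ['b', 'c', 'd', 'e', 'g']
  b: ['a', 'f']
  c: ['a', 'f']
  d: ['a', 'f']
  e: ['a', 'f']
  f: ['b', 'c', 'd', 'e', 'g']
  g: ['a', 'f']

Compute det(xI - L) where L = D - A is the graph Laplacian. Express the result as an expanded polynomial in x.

With the vertex order [a, b, c, d, e, f, g], the degrees are [5, 2, 2, 2, 2, 5, 2], giving D = diag(5, 2, 2, 2, 2, 5, 2) and L = D - A. The eigenvalues of L are [0, 2, 2, 2, 2, 5, 7]; the characteristic polynomial is the product of (x - lambda_i), which multiplies out to x^7 - 20x^6 + 155x^5 - 600x^4 + 1240x^3 - 1312x^2 + 560x. The constant term is 0 because L is singular (the all-ones vector lies in its kernel). There is one zero in the spectrum, matching the 1 component. The eigenvalues sum to 20, which equals trace(L) = 2|E|.

x^7 - 20x^6 + 155x^5 - 600x^4 + 1240x^3 - 1312x^2 + 560x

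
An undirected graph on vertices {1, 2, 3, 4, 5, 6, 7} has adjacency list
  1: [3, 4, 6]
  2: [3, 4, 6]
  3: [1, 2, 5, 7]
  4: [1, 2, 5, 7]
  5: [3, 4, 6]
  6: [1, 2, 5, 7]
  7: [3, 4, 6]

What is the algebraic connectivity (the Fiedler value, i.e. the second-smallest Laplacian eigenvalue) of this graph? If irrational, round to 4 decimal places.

Each diagonal entry of L is the vertex degree and each off-diagonal entry is -1 where an edge is present, 0 otherwise; in the order [1, 2, 3, 4, 5, 6, 7] the diagonal is [3, 3, 4, 4, 3, 4, 3]. The sorted Laplacian eigenvalues are [0, 3, 3, 3, 4, 4, 7]; the algebraic connectivity is the second entry, 3. The largest eigenvalue, 7, is at most the vertex count 7. By the matrix-tree theorem the graph has (1/7) * product of the nonzero eigenvalues = 432 spanning trees.

3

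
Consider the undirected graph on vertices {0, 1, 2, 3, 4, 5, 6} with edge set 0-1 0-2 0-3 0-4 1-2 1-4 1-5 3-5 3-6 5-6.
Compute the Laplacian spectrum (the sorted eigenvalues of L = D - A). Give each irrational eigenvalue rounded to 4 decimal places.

[0, 0.8851, 2, 3.2541, 3.3820, 4.8608, 5.6180]

With the vertex order [0, 1, 2, 3, 4, 5, 6], the degrees are [4, 4, 2, 3, 2, 3, 2], giving D = diag(4, 4, 2, 3, 2, 3, 2) and L = D - A. Diagonalising L (or applying a numerical eigensolver to the 7x7 matrix) gives the spectrum above. The largest eigenvalue, 5.6180, is at most the vertex count 7. By the matrix-tree theorem the graph has (1/7) * product of the nonzero eigenvalues = 76 spanning trees.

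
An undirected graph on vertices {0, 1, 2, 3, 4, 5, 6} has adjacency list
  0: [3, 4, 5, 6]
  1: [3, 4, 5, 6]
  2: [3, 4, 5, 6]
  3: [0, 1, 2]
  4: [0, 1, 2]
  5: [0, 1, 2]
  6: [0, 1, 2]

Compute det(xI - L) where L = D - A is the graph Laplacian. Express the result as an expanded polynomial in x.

With the vertex order [0, 1, 2, 3, 4, 5, 6], the degrees are [4, 4, 4, 3, 3, 3, 3], giving D = diag(4, 4, 4, 3, 3, 3, 3) and L = D - A. The eigenvalues of L are [0, 3, 3, 3, 4, 4, 7]; the characteristic polynomial is the product of (x - lambda_i), which multiplies out to x^7 - 24x^6 + 234x^5 - 1192x^4 + 3357x^3 - 4968x^2 + 3024x. The coefficient of x^6 equals -trace(L) = -24, matching the sum of degrees. By the matrix-tree theorem the graph has (1/7) * product of the nonzero eigenvalues = 432 spanning trees.

x^7 - 24x^6 + 234x^5 - 1192x^4 + 3357x^3 - 4968x^2 + 3024x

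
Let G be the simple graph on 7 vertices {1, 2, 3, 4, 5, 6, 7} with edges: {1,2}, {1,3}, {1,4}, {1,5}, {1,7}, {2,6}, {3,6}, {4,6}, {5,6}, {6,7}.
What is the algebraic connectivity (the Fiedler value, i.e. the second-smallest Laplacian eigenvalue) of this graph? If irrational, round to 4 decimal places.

2

Reading degrees in the order [1, 2, 3, 4, 5, 6, 7] gives [5, 2, 2, 2, 2, 5, 2]; set D = diag(5, 2, 2, 2, 2, 5, 2) and form L = D - A. The sorted Laplacian eigenvalues are [0, 2, 2, 2, 2, 5, 7]; the algebraic connectivity is the second entry, 2. There is one zero in the spectrum, matching the 1 component.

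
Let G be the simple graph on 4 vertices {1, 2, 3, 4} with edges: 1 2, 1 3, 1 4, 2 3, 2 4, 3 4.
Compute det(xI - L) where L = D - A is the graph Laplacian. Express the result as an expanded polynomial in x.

x^4 - 12x^3 + 48x^2 - 64x

Each diagonal entry of L is the vertex degree and each off-diagonal entry is -1 where an edge is present, 0 otherwise; in the order [1, 2, 3, 4] the diagonal is [3, 3, 3, 3]. Computing det(xI - L) by cofactor expansion (or equivalently via sum-over-permutations) gives x^4 - 12x^3 + 48x^2 - 64x. The constant term is 0 because L is singular (the all-ones vector lies in its kernel).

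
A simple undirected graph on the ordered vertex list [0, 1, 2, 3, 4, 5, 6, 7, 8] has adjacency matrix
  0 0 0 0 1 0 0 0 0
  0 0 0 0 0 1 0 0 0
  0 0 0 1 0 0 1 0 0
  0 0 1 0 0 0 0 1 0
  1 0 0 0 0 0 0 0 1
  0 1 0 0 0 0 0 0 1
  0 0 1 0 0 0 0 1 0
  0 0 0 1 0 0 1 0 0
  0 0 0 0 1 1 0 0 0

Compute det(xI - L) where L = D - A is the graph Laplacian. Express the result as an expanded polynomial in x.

With the vertex order [0, 1, 2, 3, 4, 5, 6, 7, 8], the degrees are [1, 1, 2, 2, 2, 2, 2, 2, 2], giving D = diag(1, 1, 2, 2, 2, 2, 2, 2, 2) and L = D - A. Computing det(xI - L) by cofactor expansion (or equivalently via sum-over-permutations) gives x^9 - 16x^8 + 105x^7 - 364x^6 + 713x^5 - 776x^4 + 420x^3 - 80x^2. The constant term is 0 because L is singular (the all-ones vector lies in its kernel). The largest eigenvalue, 4, is at most the vertex count 9.

x^9 - 16x^8 + 105x^7 - 364x^6 + 713x^5 - 776x^4 + 420x^3 - 80x^2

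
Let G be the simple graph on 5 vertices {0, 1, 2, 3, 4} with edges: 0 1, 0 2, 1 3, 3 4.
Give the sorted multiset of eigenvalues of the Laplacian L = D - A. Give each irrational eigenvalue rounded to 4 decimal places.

[0, 0.3820, 1.3820, 2.6180, 3.6180]

Reading degrees in the order [0, 1, 2, 3, 4] gives [2, 2, 1, 2, 1]; set D = diag(2, 2, 1, 2, 1) and form L = D - A. L is symmetric positive semidefinite, so every eigenvalue is real and nonnegative. The largest eigenvalue, 3.6180, is at most the vertex count 5. The eigenvalues sum to 8, which equals trace(L) = 2|E|.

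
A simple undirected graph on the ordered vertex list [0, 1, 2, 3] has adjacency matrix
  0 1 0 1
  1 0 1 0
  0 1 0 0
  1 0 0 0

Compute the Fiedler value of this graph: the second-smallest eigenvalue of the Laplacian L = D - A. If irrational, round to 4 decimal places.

0.5858

Reading degrees in the order [0, 1, 2, 3] gives [2, 2, 1, 1]; set D = diag(2, 2, 1, 1) and form L = D - A. The sorted Laplacian eigenvalues are [0, 0.5858, 2, 3.4142]; the algebraic connectivity is the second entry, 0.5858. The largest eigenvalue, 3.4142, is at most the vertex count 4.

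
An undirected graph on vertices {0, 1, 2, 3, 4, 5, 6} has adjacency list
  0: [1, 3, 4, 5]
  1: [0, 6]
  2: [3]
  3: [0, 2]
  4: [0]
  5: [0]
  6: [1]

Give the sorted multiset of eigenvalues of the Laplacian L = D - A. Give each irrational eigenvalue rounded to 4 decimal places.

[0, 0.3820, 0.6086, 1, 2.2271, 2.6180, 5.1642]

Reading degrees in the order [0, 1, 2, 3, 4, 5, 6] gives [4, 2, 1, 2, 1, 1, 1]; set D = diag(4, 2, 1, 2, 1, 1, 1) and form L = D - A. Diagonalising L (or applying a numerical eigensolver to the 7x7 matrix) gives the spectrum above. The eigenvalues sum to 12, which equals trace(L) = 2|E|.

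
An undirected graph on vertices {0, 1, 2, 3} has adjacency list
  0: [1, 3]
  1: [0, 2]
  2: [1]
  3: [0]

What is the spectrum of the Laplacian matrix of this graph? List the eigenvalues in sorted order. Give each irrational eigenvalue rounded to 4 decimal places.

With the vertex order [0, 1, 2, 3], the degrees are [2, 2, 1, 1], giving D = diag(2, 2, 1, 1) and L = D - A. L is symmetric positive semidefinite, so every eigenvalue is real and nonnegative. There is one zero in the spectrum, matching the 1 component. The eigenvalues sum to 6, which equals trace(L) = 2|E|.

[0, 0.5858, 2, 3.4142]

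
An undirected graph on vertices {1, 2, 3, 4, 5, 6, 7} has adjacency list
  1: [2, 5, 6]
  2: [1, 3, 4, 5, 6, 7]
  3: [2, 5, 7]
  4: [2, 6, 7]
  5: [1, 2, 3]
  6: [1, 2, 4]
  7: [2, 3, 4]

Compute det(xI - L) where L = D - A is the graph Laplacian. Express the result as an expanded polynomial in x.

Reading degrees in the order [1, 2, 3, 4, 5, 6, 7] gives [3, 6, 3, 3, 3, 3, 3]; set D = diag(3, 6, 3, 3, 3, 3, 3) and form L = D - A. The eigenvalues of L are [0, 2, 2, 4, 4, 5, 7]; the characteristic polynomial is the product of (x - lambda_i), which multiplies out to x^7 - 24x^6 + 231x^5 - 1140x^4 + 3036x^3 - 4128x^2 + 2240x. The constant term is 0 because L is singular (the all-ones vector lies in its kernel). There is one zero in the spectrum, matching the 1 component.

x^7 - 24x^6 + 231x^5 - 1140x^4 + 3036x^3 - 4128x^2 + 2240x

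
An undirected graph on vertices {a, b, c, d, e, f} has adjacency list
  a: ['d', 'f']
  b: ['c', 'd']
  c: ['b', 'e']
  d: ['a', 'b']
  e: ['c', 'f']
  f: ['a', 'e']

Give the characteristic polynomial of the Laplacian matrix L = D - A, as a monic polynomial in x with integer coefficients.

x^6 - 12x^5 + 54x^4 - 112x^3 + 105x^2 - 36x

Reading degrees in the order [a, b, c, d, e, f] gives [2, 2, 2, 2, 2, 2]; set D = diag(2, 2, 2, 2, 2, 2) and form L = D - A. L has integer entries, so p(x) = det(xI - L) has integer coefficients. Expanding the determinant yields x^6 - 12x^5 + 54x^4 - 112x^3 + 105x^2 - 36x. The coefficient of x^5 equals -trace(L) = -12, matching the sum of degrees. The eigenvalues sum to 12, which equals trace(L) = 2|E|.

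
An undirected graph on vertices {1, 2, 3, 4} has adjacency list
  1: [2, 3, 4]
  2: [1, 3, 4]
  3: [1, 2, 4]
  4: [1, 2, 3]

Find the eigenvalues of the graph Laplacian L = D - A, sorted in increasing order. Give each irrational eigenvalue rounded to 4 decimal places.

Each diagonal entry of L is the vertex degree and each off-diagonal entry is -1 where an edge is present, 0 otherwise; in the order [1, 2, 3, 4] the diagonal is [3, 3, 3, 3]. Diagonalising L (or applying a numerical eigensolver to the 4x4 matrix) gives the spectrum above. The single zero eigenvalue shows the graph is connected. The eigenvalues sum to 12, which equals trace(L) = 2|E|.

[0, 4, 4, 4]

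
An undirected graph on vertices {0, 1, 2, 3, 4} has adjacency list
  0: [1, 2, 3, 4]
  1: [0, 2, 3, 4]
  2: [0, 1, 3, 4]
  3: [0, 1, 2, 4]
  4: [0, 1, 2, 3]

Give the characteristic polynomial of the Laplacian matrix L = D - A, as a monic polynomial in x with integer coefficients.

x^5 - 20x^4 + 150x^3 - 500x^2 + 625x

Reading degrees in the order [0, 1, 2, 3, 4] gives [4, 4, 4, 4, 4]; set D = diag(4, 4, 4, 4, 4) and form L = D - A. The eigenvalues of L are [0, 5, 5, 5, 5]; the characteristic polynomial is the product of (x - lambda_i), which multiplies out to x^5 - 20x^4 + 150x^3 - 500x^2 + 625x. Since p(0) = det(-L) = 0, x divides p(x). The largest eigenvalue, 5, is at most the vertex count 5.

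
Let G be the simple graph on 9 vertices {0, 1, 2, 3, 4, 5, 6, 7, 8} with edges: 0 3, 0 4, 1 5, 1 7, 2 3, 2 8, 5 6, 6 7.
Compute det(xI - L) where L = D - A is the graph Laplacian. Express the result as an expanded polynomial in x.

With the vertex order [0, 1, 2, 3, 4, 5, 6, 7, 8], the degrees are [2, 2, 2, 2, 1, 2, 2, 2, 1], giving D = diag(2, 2, 2, 2, 1, 2, 2, 2, 1) and L = D - A. L has integer entries, so p(x) = det(xI - L) has integer coefficients. Expanding the determinant yields x^9 - 16x^8 + 105x^7 - 364x^6 + 713x^5 - 776x^4 + 420x^3 - 80x^2. Since p(0) = det(-L) = 0, x divides p(x). The largest eigenvalue, 4, is at most the vertex count 9.

x^9 - 16x^8 + 105x^7 - 364x^6 + 713x^5 - 776x^4 + 420x^3 - 80x^2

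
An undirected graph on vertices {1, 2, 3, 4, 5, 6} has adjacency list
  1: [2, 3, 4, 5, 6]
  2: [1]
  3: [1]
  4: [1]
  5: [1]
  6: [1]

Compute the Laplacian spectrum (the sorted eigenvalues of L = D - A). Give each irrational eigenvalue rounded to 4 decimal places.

[0, 1, 1, 1, 1, 6]

Each diagonal entry of L is the vertex degree and each off-diagonal entry is -1 where an edge is present, 0 otherwise; in the order [1, 2, 3, 4, 5, 6] the diagonal is [5, 1, 1, 1, 1, 1]. Since every row of L sums to 0, the all-ones vector is in the kernel and 0 is an eigenvalue. The single zero eigenvalue shows the graph is connected. By the matrix-tree theorem the graph has (1/6) * product of the nonzero eigenvalues = 1 spanning tree.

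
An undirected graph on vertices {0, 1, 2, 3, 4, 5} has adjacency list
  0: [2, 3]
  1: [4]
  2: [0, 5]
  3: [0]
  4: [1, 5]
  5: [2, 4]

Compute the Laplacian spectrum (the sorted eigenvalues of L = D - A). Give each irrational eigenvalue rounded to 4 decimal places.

[0, 0.2679, 1, 2, 3, 3.7321]

With the vertex order [0, 1, 2, 3, 4, 5], the degrees are [2, 1, 2, 1, 2, 2], giving D = diag(2, 1, 2, 1, 2, 2) and L = D - A. Since every row of L sums to 0, the all-ones vector is in the kernel and 0 is an eigenvalue. The eigenvalues sum to 10, which equals trace(L) = 2|E|.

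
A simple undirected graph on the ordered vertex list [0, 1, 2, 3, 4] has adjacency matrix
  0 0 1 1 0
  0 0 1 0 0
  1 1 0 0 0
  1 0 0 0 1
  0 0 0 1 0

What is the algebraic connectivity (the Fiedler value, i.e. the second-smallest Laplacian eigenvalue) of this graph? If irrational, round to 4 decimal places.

With the vertex order [0, 1, 2, 3, 4], the degrees are [2, 1, 2, 2, 1], giving D = diag(2, 1, 2, 2, 1) and L = D - A. The smallest Laplacian eigenvalue is always 0. The next one, lambda_2 = 0.3820, measures how hard the graph is to disconnect: larger values mean better connectivity. The eigenvalues sum to 8, which equals trace(L) = 2|E|.

0.3820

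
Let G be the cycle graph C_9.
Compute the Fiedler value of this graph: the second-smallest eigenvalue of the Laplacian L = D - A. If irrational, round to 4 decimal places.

0.4679

The graph has 9 vertices and degree multiset [2, 2, 2, 2, 2, 2, 2, 2, 2]; D is the diagonal matrix of degrees and L = D - A. The sorted Laplacian eigenvalues are [0, 0.4679, 0.4679, 1.6527, 1.6527, 3, 3, 3.8794, 3.8794]; the algebraic connectivity is the second entry, 0.4679. By the matrix-tree theorem the graph has (1/9) * product of the nonzero eigenvalues = 9 spanning trees. The eigenvalues sum to 18, which equals trace(L) = 2|E|.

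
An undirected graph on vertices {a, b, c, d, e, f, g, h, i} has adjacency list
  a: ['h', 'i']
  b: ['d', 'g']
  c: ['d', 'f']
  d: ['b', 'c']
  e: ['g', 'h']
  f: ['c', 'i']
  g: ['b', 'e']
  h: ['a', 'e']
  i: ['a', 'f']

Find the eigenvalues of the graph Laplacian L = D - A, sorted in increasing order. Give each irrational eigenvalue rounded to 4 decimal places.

[0, 0.4679, 0.4679, 1.6527, 1.6527, 3, 3, 3.8794, 3.8794]

Reading degrees in the order [a, b, c, d, e, f, g, h, i] gives [2, 2, 2, 2, 2, 2, 2, 2, 2]; set D = diag(2, 2, 2, 2, 2, 2, 2, 2, 2) and form L = D - A. Since every row of L sums to 0, the all-ones vector is in the kernel and 0 is an eigenvalue. The single zero eigenvalue shows the graph is connected.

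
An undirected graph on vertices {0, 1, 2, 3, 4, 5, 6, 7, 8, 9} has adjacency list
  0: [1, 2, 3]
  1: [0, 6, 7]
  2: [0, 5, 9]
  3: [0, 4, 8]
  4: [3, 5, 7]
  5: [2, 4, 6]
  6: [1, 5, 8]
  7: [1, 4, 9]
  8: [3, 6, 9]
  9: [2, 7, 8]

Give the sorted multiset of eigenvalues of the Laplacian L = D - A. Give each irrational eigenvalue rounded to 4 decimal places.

[0, 2, 2, 2, 2, 2, 5, 5, 5, 5]

Reading degrees in the order [0, 1, 2, 3, 4, 5, 6, 7, 8, 9] gives [3, 3, 3, 3, 3, 3, 3, 3, 3, 3]; set D = diag(3, 3, 3, 3, 3, 3, 3, 3, 3, 3) and form L = D - A. L is symmetric positive semidefinite, so every eigenvalue is real and nonnegative. By the matrix-tree theorem the graph has (1/10) * product of the nonzero eigenvalues = 2000 spanning trees. There is one zero in the spectrum, matching the 1 component.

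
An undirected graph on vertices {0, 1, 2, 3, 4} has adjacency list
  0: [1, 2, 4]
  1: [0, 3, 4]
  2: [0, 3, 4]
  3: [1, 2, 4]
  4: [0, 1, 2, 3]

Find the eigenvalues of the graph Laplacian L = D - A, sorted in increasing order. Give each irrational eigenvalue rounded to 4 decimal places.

Reading degrees in the order [0, 1, 2, 3, 4] gives [3, 3, 3, 3, 4]; set D = diag(3, 3, 3, 3, 4) and form L = D - A. The multiplicity of 0 as a Laplacian eigenvalue equals the number of connected components. The single zero eigenvalue shows the graph is connected. The eigenvalues sum to 16, which equals trace(L) = 2|E|.

[0, 3, 3, 5, 5]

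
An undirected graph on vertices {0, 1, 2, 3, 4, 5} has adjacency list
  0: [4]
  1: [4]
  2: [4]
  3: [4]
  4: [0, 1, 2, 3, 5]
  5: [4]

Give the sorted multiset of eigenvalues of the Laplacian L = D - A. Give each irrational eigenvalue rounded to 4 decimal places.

With the vertex order [0, 1, 2, 3, 4, 5], the degrees are [1, 1, 1, 1, 5, 1], giving D = diag(1, 1, 1, 1, 5, 1) and L = D - A. The multiplicity of 0 as a Laplacian eigenvalue equals the number of connected components. There is one zero in the spectrum, matching the 1 component.

[0, 1, 1, 1, 1, 6]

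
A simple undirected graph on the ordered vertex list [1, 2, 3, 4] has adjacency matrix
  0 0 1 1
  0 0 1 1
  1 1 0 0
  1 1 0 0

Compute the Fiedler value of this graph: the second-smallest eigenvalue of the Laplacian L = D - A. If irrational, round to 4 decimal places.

2

Each diagonal entry of L is the vertex degree and each off-diagonal entry is -1 where an edge is present, 0 otherwise; in the order [1, 2, 3, 4] the diagonal is [2, 2, 2, 2]. The smallest Laplacian eigenvalue is always 0. The next one, lambda_2 = 2, measures how hard the graph is to disconnect: larger values mean better connectivity. There is one zero in the spectrum, matching the 1 component.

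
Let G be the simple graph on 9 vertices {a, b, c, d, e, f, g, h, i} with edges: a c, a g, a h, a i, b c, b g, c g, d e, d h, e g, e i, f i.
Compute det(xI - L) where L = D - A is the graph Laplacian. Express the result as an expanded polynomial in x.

x^9 - 24x^8 + 240x^7 - 1298x^6 + 4119x^5 - 7770x^4 + 8391x^3 - 4666x^2 + 1017x

Each diagonal entry of L is the vertex degree and each off-diagonal entry is -1 where an edge is present, 0 otherwise; in the order [a, b, c, d, e, f, g, h, i] the diagonal is [4, 2, 3, 2, 3, 1, 4, 2, 3]. Computing det(xI - L) by cofactor expansion (or equivalently via sum-over-permutations) gives x^9 - 24x^8 + 240x^7 - 1298x^6 + 4119x^5 - 7770x^4 + 8391x^3 - 4666x^2 + 1017x. The constant term is 0 because L is singular (the all-ones vector lies in its kernel).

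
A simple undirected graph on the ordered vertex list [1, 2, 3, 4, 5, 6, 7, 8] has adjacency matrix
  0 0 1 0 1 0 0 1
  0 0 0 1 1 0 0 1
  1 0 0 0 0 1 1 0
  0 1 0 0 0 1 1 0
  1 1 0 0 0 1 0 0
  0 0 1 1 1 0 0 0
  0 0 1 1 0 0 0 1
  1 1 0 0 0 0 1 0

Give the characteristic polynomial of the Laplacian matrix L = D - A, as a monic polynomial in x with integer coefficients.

With the vertex order [1, 2, 3, 4, 5, 6, 7, 8], the degrees are [3, 3, 3, 3, 3, 3, 3, 3], giving D = diag(3, 3, 3, 3, 3, 3, 3, 3) and L = D - A. L has integer entries, so p(x) = det(xI - L) has integer coefficients. Expanding the determinant yields x^8 - 24x^7 + 240x^6 - 1296x^5 + 4080x^4 - 7488x^3 + 7424x^2 - 3072x. Since p(0) = det(-L) = 0, x divides p(x).

x^8 - 24x^7 + 240x^6 - 1296x^5 + 4080x^4 - 7488x^3 + 7424x^2 - 3072x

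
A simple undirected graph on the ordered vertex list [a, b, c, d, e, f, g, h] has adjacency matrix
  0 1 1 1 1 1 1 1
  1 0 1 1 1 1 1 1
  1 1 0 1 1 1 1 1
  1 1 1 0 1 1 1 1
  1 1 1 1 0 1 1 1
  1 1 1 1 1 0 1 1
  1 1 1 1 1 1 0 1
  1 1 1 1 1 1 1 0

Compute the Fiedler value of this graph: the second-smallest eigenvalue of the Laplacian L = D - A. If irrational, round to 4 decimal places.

8

Reading degrees in the order [a, b, c, d, e, f, g, h] gives [7, 7, 7, 7, 7, 7, 7, 7]; set D = diag(7, 7, 7, 7, 7, 7, 7, 7) and form L = D - A. The sorted Laplacian eigenvalues are [0, 8, 8, 8, 8, 8, 8, 8]; the algebraic connectivity is the second entry, 8.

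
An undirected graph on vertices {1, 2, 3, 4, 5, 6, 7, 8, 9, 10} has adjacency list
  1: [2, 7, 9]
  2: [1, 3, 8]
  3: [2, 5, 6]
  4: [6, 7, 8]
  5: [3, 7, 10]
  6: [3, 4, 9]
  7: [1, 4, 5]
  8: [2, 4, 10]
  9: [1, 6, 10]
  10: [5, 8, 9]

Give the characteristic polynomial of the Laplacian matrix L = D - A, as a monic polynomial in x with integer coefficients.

With the vertex order [1, 2, 3, 4, 5, 6, 7, 8, 9, 10], the degrees are [3, 3, 3, 3, 3, 3, 3, 3, 3, 3], giving D = diag(3, 3, 3, 3, 3, 3, 3, 3, 3, 3) and L = D - A. Computing det(xI - L) by cofactor expansion (or equivalently via sum-over-permutations) gives x^10 - 30x^9 + 390x^8 - 2880x^7 + 13305x^6 - 39882x^5 + 77640x^4 - 94800x^3 + 66000x^2 - 20000x. The coefficient of x^9 equals -trace(L) = -30, matching the sum of degrees. The largest eigenvalue, 5, is at most the vertex count 10. There is one zero in the spectrum, matching the 1 component.

x^10 - 30x^9 + 390x^8 - 2880x^7 + 13305x^6 - 39882x^5 + 77640x^4 - 94800x^3 + 66000x^2 - 20000x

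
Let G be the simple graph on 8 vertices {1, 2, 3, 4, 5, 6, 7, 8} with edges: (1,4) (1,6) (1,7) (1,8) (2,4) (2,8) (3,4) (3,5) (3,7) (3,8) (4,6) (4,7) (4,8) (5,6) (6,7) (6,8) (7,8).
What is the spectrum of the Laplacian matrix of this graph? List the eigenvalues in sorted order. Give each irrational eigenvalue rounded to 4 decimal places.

With the vertex order [1, 2, 3, 4, 5, 6, 7, 8], the degrees are [4, 2, 4, 6, 2, 5, 5, 6], giving D = diag(4, 2, 4, 6, 2, 5, 5, 6) and L = D - A. L is symmetric positive semidefinite, so every eigenvalue is real and nonnegative. The eigenvalues sum to 34, which equals trace(L) = 2|E|. By the matrix-tree theorem the graph has (1/8) * product of the nonzero eigenvalues = 3276 spanning trees.

[0, 1.5958, 2.3522, 3.9139, 5.5473, 6.3084, 7, 7.2825]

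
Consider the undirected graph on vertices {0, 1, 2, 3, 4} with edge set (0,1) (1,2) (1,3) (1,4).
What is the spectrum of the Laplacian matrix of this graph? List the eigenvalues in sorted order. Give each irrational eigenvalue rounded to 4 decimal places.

[0, 1, 1, 1, 5]

With the vertex order [0, 1, 2, 3, 4], the degrees are [1, 4, 1, 1, 1], giving D = diag(1, 4, 1, 1, 1) and L = D - A. Since every row of L sums to 0, the all-ones vector is in the kernel and 0 is an eigenvalue. The eigenvalues sum to 8, which equals trace(L) = 2|E|. There is one zero in the spectrum, matching the 1 component.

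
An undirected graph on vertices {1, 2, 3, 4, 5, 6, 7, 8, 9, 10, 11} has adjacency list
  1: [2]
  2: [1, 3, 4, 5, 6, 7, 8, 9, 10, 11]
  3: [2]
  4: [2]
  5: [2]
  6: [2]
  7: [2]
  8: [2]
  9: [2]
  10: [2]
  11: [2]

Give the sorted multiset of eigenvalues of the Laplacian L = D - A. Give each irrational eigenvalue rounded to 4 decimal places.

Reading degrees in the order [1, 2, 3, 4, 5, 6, 7, 8, 9, 10, 11] gives [1, 10, 1, 1, 1, 1, 1, 1, 1, 1, 1]; set D = diag(1, 10, 1, 1, 1, 1, 1, 1, 1, 1, 1) and form L = D - A. The multiplicity of 0 as a Laplacian eigenvalue equals the number of connected components. There is one zero in the spectrum, matching the 1 component. By the matrix-tree theorem the graph has (1/11) * product of the nonzero eigenvalues = 1 spanning tree.

[0, 1, 1, 1, 1, 1, 1, 1, 1, 1, 11]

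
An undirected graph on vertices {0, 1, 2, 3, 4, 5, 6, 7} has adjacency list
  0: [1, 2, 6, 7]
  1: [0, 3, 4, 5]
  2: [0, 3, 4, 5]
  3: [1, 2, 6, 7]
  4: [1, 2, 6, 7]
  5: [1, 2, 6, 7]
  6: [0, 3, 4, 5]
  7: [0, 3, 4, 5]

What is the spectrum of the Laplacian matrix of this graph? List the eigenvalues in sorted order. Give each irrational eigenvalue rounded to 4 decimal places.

Each diagonal entry of L is the vertex degree and each off-diagonal entry is -1 where an edge is present, 0 otherwise; in the order [0, 1, 2, 3, 4, 5, 6, 7] the diagonal is [4, 4, 4, 4, 4, 4, 4, 4]. The multiplicity of 0 as a Laplacian eigenvalue equals the number of connected components. The largest eigenvalue, 8, is at most the vertex count 8.

[0, 4, 4, 4, 4, 4, 4, 8]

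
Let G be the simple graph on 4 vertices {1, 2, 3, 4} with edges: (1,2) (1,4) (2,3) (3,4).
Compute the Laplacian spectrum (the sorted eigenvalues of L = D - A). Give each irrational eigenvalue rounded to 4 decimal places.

With the vertex order [1, 2, 3, 4], the degrees are [2, 2, 2, 2], giving D = diag(2, 2, 2, 2) and L = D - A. Diagonalising L (or applying a numerical eigensolver to the 4x4 matrix) gives the spectrum above. The eigenvalues sum to 8, which equals trace(L) = 2|E|. By the matrix-tree theorem the graph has (1/4) * product of the nonzero eigenvalues = 4 spanning trees.

[0, 2, 2, 4]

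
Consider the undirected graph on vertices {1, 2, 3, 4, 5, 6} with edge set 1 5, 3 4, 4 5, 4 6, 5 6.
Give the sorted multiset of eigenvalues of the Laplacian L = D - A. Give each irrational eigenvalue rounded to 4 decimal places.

Reading degrees in the order [1, 2, 3, 4, 5, 6] gives [1, 0, 1, 3, 3, 2]; set D = diag(1, 0, 1, 3, 3, 2) and form L = D - A. L is symmetric positive semidefinite, so every eigenvalue is real and nonnegative. The 2 zero eigenvalues correspond to the 2 connected components. The largest eigenvalue, 4.3028, is at most the vertex count 6.

[0, 0, 0.6972, 1.3820, 3.6180, 4.3028]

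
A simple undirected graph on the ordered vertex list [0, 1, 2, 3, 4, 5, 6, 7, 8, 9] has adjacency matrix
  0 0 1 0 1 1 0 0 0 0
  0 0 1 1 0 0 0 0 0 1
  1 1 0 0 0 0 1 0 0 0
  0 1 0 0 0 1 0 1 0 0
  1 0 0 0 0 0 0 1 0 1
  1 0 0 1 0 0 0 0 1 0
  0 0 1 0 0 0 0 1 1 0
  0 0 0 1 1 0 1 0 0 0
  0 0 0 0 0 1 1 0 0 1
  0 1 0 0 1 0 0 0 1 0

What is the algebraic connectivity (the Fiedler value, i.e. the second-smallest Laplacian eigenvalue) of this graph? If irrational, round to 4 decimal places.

2

With the vertex order [0, 1, 2, 3, 4, 5, 6, 7, 8, 9], the degrees are [3, 3, 3, 3, 3, 3, 3, 3, 3, 3], giving D = diag(3, 3, 3, 3, 3, 3, 3, 3, 3, 3) and L = D - A. The smallest Laplacian eigenvalue is always 0. The next one, lambda_2 = 2, measures how hard the graph is to disconnect: larger values mean better connectivity. There is one zero in the spectrum, matching the 1 component.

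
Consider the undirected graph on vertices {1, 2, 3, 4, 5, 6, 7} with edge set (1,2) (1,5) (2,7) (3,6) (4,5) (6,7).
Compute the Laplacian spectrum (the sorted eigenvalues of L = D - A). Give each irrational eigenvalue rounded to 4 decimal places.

[0, 0.1981, 0.7530, 1.5550, 2.4450, 3.2470, 3.8019]

Reading degrees in the order [1, 2, 3, 4, 5, 6, 7] gives [2, 2, 1, 1, 2, 2, 2]; set D = diag(2, 2, 1, 1, 2, 2, 2) and form L = D - A. The multiplicity of 0 as a Laplacian eigenvalue equals the number of connected components. The single zero eigenvalue shows the graph is connected. By the matrix-tree theorem the graph has (1/7) * product of the nonzero eigenvalues = 1 spanning tree. The eigenvalues sum to 12, which equals trace(L) = 2|E|.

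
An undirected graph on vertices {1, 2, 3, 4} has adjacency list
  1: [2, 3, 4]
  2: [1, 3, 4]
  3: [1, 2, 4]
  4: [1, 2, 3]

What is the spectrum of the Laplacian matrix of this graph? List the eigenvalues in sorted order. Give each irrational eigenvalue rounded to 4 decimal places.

With the vertex order [1, 2, 3, 4], the degrees are [3, 3, 3, 3], giving D = diag(3, 3, 3, 3) and L = D - A. L is symmetric positive semidefinite, so every eigenvalue is real and nonnegative. The single zero eigenvalue shows the graph is connected. The largest eigenvalue, 4, is at most the vertex count 4. There is one zero in the spectrum, matching the 1 component.

[0, 4, 4, 4]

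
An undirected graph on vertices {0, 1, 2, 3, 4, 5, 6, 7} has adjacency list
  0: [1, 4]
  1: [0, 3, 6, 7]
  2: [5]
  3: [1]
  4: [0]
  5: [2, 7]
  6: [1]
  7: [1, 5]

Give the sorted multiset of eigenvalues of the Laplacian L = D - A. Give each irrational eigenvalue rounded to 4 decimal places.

Reading degrees in the order [0, 1, 2, 3, 4, 5, 6, 7] gives [2, 4, 1, 1, 1, 2, 1, 2]; set D = diag(2, 4, 1, 1, 1, 2, 1, 2) and form L = D - A. Diagonalising L (or applying a numerical eigensolver to the 8x8 matrix) gives the spectrum above. The single zero eigenvalue shows the graph is connected. By the matrix-tree theorem the graph has (1/8) * product of the nonzero eigenvalues = 1 spanning tree. The eigenvalues sum to 14, which equals trace(L) = 2|E|.

[0, 0.2538, 0.5472, 1, 1.4689, 2.4066, 3.1504, 5.1732]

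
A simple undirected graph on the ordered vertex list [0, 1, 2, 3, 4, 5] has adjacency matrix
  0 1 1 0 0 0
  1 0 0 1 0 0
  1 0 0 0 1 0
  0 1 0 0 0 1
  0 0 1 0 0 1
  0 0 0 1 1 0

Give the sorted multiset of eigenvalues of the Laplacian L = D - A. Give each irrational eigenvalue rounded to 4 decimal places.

Each diagonal entry of L is the vertex degree and each off-diagonal entry is -1 where an edge is present, 0 otherwise; in the order [0, 1, 2, 3, 4, 5] the diagonal is [2, 2, 2, 2, 2, 2]. Diagonalising L (or applying a numerical eigensolver to the 6x6 matrix) gives the spectrum above. The largest eigenvalue, 4, is at most the vertex count 6.

[0, 1, 1, 3, 3, 4]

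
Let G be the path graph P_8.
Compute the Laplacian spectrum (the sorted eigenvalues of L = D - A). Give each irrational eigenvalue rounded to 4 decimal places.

[0, 0.1522, 0.5858, 1.2346, 2, 2.7654, 3.4142, 3.8478]

The graph has 8 vertices and degree multiset [2, 2, 2, 2, 2, 2, 1, 1]; D is the diagonal matrix of degrees and L = D - A. L is symmetric positive semidefinite, so every eigenvalue is real and nonnegative. The single zero eigenvalue shows the graph is connected.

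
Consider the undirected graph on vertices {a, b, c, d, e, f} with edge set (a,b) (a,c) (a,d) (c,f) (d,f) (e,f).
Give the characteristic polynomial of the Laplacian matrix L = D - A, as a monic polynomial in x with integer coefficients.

With the vertex order [a, b, c, d, e, f], the degrees are [3, 1, 2, 2, 1, 3], giving D = diag(3, 1, 2, 2, 1, 3) and L = D - A. Computing det(xI - L) by cofactor expansion (or equivalently via sum-over-permutations) gives x^6 - 12x^5 + 52x^4 - 100x^3 + 84x^2 - 24x. The constant term is 0 because L is singular (the all-ones vector lies in its kernel).

x^6 - 12x^5 + 52x^4 - 100x^3 + 84x^2 - 24x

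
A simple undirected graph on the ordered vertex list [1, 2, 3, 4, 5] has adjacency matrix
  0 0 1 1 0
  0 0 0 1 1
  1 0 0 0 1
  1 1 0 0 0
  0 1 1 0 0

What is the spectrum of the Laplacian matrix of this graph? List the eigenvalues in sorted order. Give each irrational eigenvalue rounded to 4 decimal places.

With the vertex order [1, 2, 3, 4, 5], the degrees are [2, 2, 2, 2, 2], giving D = diag(2, 2, 2, 2, 2) and L = D - A. The multiplicity of 0 as a Laplacian eigenvalue equals the number of connected components. The single zero eigenvalue shows the graph is connected.

[0, 1.3820, 1.3820, 3.6180, 3.6180]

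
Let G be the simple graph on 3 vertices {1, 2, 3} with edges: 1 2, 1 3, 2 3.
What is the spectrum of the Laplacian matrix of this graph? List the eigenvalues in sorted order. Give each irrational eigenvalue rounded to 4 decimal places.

[0, 3, 3]

Each diagonal entry of L is the vertex degree and each off-diagonal entry is -1 where an edge is present, 0 otherwise; in the order [1, 2, 3] the diagonal is [2, 2, 2]. The multiplicity of 0 as a Laplacian eigenvalue equals the number of connected components. The single zero eigenvalue shows the graph is connected. The largest eigenvalue, 3, is at most the vertex count 3.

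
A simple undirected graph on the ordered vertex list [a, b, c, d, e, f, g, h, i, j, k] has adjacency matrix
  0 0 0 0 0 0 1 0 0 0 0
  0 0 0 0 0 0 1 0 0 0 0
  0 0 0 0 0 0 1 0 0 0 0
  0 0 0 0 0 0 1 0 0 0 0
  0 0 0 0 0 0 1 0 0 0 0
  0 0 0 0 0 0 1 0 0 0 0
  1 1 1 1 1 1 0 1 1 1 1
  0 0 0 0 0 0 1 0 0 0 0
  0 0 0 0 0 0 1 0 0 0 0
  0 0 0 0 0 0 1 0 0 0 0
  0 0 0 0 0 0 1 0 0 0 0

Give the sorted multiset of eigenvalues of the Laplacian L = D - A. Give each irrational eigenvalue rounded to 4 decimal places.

[0, 1, 1, 1, 1, 1, 1, 1, 1, 1, 11]

Each diagonal entry of L is the vertex degree and each off-diagonal entry is -1 where an edge is present, 0 otherwise; in the order [a, b, c, d, e, f, g, h, i, j, k] the diagonal is [1, 1, 1, 1, 1, 1, 10, 1, 1, 1, 1]. Since every row of L sums to 0, the all-ones vector is in the kernel and 0 is an eigenvalue. By the matrix-tree theorem the graph has (1/11) * product of the nonzero eigenvalues = 1 spanning tree. The largest eigenvalue, 11, is at most the vertex count 11.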